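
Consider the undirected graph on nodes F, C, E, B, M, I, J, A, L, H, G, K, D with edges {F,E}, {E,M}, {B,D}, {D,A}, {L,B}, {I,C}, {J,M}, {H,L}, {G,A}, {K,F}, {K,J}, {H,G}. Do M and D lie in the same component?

The component containing M is {E, F, J, K, M}, and D is not in it.

No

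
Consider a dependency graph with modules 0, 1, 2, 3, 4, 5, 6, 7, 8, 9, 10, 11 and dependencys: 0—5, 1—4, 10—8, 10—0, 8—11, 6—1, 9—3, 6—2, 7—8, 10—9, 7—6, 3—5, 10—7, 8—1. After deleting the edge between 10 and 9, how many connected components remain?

1

10 and 9 are still connected via 10-0-5-3-9, so the component count stays at 1.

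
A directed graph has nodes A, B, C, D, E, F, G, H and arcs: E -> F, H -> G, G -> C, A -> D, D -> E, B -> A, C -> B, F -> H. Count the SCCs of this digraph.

1

{A, B, C, D, E, F, G, H} are all mutually reachable — one SCC of size 8.
That gives 1 strongly connected component.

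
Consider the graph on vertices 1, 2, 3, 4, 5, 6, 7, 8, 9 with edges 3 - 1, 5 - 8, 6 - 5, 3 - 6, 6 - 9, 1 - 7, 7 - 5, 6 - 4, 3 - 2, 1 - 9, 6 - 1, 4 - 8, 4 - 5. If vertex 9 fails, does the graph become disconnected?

No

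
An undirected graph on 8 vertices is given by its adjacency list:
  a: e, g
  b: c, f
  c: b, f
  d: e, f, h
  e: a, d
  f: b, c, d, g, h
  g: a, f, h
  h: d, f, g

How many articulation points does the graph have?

1

Removing f increases the component count from 1 to 2, so f is a cut vertex.
By contrast removing d leaves 1 component; it is not a cut vertex. No other vertex is a cut vertex either.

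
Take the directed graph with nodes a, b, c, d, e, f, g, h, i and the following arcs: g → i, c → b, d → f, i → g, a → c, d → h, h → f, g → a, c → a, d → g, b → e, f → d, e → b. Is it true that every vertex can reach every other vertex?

There is no directed path from e to d, so the graph is not strongly connected.

No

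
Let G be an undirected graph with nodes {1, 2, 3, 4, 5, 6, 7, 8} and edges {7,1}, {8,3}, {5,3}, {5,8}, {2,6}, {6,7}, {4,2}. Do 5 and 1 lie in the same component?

No

The component containing 5 is {3, 5, 8}, and 1 is not in it.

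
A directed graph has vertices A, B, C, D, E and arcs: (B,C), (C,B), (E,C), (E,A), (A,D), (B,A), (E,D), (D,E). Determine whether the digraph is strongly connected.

From D we can reach every vertex (A, B, C, D, E), and every vertex can reach D (A, B, C, D, E). So the whole graph is one strongly connected component.

Yes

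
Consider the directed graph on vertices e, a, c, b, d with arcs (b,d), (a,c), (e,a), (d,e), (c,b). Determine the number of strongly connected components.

1

{a, b, c, d, e} are all mutually reachable — one SCC of size 5.
That gives 1 strongly connected component.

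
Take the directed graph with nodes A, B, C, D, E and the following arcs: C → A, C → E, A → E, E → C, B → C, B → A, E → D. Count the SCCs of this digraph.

{A, C, E} are all mutually reachable — one SCC of size 3.
{D} is an SCC by itself.
{B} is an SCC by itself.
That gives 3 strongly connected components.

3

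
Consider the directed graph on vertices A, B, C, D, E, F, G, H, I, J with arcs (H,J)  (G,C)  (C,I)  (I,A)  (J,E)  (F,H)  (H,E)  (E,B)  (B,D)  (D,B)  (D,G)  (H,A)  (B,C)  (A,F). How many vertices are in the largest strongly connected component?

{A, B, C, D, E, F, G, H, I, J} are all mutually reachable — one SCC of size 10.
The largest has 10 vertices.

10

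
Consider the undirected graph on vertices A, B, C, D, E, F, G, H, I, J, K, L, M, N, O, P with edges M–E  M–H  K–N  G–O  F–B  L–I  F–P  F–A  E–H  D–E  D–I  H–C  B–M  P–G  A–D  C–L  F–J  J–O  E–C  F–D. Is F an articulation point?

Deleting F raises the number of components from 2 to 3, so F is a cut vertex.

Yes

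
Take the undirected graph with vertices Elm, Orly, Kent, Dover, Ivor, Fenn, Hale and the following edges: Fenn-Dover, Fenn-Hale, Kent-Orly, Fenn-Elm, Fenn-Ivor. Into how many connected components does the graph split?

2

Starting from Kent we can reach Kent, Orly. That is one component of size 2.
Starting from Elm we can reach Elm, Fenn, Hale, Ivor, Dover. That is one component of size 5.
Total: 2 components.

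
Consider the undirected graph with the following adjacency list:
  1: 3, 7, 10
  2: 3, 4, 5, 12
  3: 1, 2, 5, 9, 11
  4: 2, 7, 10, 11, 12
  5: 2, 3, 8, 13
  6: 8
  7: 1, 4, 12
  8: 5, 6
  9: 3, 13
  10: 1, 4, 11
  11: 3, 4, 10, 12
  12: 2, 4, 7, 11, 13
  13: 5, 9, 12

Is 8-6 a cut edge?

Removing 8-6 leaves no path between 8 and 6: the component count goes from 1 to 2. So it is a bridge.

Yes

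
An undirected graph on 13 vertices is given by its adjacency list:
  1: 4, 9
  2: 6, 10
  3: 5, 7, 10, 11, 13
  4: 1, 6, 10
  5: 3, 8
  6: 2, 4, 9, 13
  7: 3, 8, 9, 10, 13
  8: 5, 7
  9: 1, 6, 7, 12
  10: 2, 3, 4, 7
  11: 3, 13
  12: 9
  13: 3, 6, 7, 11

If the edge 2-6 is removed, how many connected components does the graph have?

1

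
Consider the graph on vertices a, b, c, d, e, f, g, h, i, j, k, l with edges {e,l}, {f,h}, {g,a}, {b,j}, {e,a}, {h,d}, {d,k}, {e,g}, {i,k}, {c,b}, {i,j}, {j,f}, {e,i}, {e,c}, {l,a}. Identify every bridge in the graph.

The edges on the cycle e-c-b-j-f-h-d-k-i-e are not bridges since each lies on that cycle.
Every edge lies on some cycle, so there are no bridges.

none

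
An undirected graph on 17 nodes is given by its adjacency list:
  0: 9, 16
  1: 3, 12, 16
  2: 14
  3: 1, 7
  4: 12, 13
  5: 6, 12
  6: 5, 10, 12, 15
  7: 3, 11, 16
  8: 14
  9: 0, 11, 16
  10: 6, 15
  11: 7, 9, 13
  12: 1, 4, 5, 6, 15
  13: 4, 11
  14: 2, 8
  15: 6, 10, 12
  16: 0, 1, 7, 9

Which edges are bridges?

The edges on the cycle 12-5-6-12 are not bridges since each lies on that cycle.
But removing 2-14 disconnects 2 from 14; removing 8-14 disconnects 8 from 14 — these are bridges.

14-2, 14-8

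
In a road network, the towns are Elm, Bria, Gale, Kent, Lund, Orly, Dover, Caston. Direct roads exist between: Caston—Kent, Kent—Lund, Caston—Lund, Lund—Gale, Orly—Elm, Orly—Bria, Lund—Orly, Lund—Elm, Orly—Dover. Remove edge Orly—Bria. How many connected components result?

Before removal there is 1 component.
Orly—Bria is a bridge — removing it separates Orly's side from Bria's side.
After removal: 2 components.

2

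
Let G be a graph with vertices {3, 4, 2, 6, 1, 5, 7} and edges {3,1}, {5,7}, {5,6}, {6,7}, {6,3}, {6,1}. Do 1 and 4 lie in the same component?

No

The component containing 1 is {1, 3, 5, 6, 7}, and 4 is not in it.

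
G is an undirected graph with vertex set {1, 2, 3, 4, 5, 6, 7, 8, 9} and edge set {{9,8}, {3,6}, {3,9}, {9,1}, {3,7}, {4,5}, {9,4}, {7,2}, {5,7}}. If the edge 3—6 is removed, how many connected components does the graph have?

2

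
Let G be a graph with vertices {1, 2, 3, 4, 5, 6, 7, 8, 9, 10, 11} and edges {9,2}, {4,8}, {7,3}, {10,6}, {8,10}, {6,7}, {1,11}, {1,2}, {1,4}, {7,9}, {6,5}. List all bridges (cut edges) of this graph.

1-11, 3-7, 5-6

The edges on the cycle 1-4-8-10-6-7-9-2-1 are not bridges since each lies on that cycle.
But removing 5-6 disconnects 5 from 6; removing 3-7 disconnects 3 from 7; removing 1-11 disconnects 1 from 11 — these are bridges.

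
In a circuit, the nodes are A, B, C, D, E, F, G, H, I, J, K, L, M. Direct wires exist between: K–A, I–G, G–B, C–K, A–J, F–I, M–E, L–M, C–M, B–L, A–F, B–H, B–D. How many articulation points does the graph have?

3

Removing A increases the component count from 1 to 2, so A is a cut vertex.
Removing B increases the component count from 1 to 3, so B is a cut vertex.
Removing M increases the component count from 1 to 2, so M is a cut vertex.
By contrast removing K leaves 1 component; it is not a cut vertex. No other vertex is a cut vertex either.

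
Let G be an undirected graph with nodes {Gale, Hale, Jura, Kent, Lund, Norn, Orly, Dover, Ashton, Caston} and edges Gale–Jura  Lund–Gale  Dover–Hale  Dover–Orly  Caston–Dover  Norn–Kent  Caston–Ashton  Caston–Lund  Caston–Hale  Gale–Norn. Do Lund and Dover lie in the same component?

Yes

From Lund we can reach Gale, Hale, Jura, Kent, Lund, Norn, Orly, Dover, Ashton, Caston, which includes Dover.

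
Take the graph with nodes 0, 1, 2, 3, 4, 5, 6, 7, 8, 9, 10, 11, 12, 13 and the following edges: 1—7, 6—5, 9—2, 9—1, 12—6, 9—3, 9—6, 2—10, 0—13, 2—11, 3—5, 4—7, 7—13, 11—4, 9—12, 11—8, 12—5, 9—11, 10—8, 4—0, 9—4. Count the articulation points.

Removing 9 increases the component count from 1 to 2, so 9 is a cut vertex.
By contrast removing 10 leaves 1 component; it is not a cut vertex. No other vertex is a cut vertex either.

1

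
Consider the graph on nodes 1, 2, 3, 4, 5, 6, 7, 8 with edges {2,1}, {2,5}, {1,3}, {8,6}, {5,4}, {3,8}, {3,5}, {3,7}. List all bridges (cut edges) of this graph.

The edges on the cycle 2-1-3-5-2 are not bridges since each lies on that cycle.
But removing 5—4 disconnects 5 from 4; removing 3—8 disconnects 3 from 8; removing 8—6 disconnects 8 from 6; removing 3—7 disconnects 3 from 7 — these are bridges.

3-7, 3-8, 4-5, 6-8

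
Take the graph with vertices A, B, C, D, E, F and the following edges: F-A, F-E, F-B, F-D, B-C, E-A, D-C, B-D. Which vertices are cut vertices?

Removing F increases the component count from 1 to 2, so F is a cut vertex.
By contrast removing E leaves 1 component; it is not a cut vertex. No other vertex is a cut vertex either.

F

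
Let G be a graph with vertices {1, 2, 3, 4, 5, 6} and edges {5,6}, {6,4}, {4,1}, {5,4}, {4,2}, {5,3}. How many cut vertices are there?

2

Removing 4 increases the component count from 1 to 3, so 4 is a cut vertex.
Removing 5 increases the component count from 1 to 2, so 5 is a cut vertex.
By contrast removing 6 leaves 1 component; it is not a cut vertex. No other vertex is a cut vertex either.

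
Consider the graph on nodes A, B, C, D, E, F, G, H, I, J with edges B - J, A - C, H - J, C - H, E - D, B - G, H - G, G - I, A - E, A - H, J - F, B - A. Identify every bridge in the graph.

The edges on the cycle A-C-H-A are not bridges since each lies on that cycle.
But removing E - D disconnects E from D; removing J - F disconnects J from F; removing G - I disconnects G from I; removing E - A disconnects E from A — these are bridges.

A-E, D-E, F-J, G-I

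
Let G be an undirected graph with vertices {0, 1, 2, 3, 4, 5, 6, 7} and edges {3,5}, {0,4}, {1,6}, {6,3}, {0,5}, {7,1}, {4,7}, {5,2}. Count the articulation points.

Removing 5 increases the component count from 1 to 2, so 5 is a cut vertex.
By contrast removing 3 leaves 1 component; it is not a cut vertex. No other vertex is a cut vertex either.

1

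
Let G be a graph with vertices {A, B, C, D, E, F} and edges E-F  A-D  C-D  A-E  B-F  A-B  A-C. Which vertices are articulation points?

A

Removing A increases the component count from 1 to 2, so A is a cut vertex.
By contrast removing D leaves 1 component; it is not a cut vertex. No other vertex is a cut vertex either.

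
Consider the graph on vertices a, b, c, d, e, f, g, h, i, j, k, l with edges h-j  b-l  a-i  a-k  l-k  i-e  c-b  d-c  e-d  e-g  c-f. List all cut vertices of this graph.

Removing c increases the component count from 2 to 3, so c is a cut vertex.
Removing e increases the component count from 2 to 3, so e is a cut vertex.
By contrast removing f leaves 2 components; it is not a cut vertex. No other vertex is a cut vertex either.

c, e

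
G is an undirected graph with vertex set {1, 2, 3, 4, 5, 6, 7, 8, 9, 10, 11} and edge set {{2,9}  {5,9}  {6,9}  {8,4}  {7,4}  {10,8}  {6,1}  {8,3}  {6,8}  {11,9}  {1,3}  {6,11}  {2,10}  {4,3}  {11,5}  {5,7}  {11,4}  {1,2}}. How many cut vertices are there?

Removing 11, for instance, still leaves 1 component. No single vertex removal increases the component count — the graph has no articulation points.

0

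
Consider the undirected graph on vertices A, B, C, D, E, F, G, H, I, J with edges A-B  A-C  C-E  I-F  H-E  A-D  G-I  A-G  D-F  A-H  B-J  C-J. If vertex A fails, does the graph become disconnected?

Deleting A raises the number of components from 1 to 2, so A is a cut vertex.

Yes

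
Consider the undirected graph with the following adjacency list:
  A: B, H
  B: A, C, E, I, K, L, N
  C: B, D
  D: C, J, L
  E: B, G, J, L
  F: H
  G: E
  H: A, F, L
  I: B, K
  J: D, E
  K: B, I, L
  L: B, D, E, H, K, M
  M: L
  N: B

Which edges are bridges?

B-N, E-G, F-H, L-M

The edges on the cycle B-I-K-L-B are not bridges since each lies on that cycle.
But removing M-L disconnects M from L; removing G-E disconnects G from E; removing H-F disconnects H from F; removing N-B disconnects N from B — these are bridges.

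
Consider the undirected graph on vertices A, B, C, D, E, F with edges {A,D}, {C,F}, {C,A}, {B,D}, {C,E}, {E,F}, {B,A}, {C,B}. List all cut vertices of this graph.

Removing C increases the component count from 1 to 2, so C is a cut vertex.
By contrast removing B leaves 1 component; it is not a cut vertex. No other vertex is a cut vertex either.

C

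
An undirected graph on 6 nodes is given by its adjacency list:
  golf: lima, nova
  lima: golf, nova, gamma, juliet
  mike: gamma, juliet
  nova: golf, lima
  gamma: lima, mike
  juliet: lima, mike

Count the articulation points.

1

Removing lima increases the component count from 1 to 2, so lima is a cut vertex.
By contrast removing juliet leaves 1 component; it is not a cut vertex. No other vertex is a cut vertex either.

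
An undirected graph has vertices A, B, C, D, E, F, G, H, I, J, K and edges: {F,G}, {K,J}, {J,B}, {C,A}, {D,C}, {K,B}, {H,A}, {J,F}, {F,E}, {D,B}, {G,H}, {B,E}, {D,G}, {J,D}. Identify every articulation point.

Removing H, for instance, still leaves 2 components. No single vertex removal increases the component count — the graph has no articulation points.

none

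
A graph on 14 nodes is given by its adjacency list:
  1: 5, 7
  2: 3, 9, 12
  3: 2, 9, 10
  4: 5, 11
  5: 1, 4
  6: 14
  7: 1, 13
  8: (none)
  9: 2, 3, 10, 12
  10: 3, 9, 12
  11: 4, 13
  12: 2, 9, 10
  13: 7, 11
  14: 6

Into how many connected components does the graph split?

4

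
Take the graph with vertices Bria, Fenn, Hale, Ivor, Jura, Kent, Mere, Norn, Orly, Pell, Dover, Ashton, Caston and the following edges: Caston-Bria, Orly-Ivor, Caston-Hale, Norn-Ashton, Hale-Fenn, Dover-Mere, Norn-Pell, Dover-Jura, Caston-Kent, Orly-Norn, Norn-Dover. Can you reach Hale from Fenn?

From Fenn we can reach Bria, Fenn, Hale, Kent, Caston, which includes Hale.

Yes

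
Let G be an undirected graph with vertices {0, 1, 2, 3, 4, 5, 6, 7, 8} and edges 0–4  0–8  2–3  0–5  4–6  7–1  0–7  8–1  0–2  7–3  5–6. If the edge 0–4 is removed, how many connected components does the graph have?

1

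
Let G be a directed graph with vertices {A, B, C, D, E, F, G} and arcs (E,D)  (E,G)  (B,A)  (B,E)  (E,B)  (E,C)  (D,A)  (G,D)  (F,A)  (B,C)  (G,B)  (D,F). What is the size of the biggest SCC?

{B, E, G} are all mutually reachable — one SCC of size 3.
{C} is an SCC by itself.
{D} is an SCC by itself.
{F} is an SCC by itself.
{A} is an SCC by itself.
The largest has 3 vertices.

3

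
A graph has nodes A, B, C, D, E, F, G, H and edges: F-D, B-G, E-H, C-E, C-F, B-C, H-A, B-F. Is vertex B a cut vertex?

Yes

Deleting B raises the number of components from 1 to 2, so B is a cut vertex.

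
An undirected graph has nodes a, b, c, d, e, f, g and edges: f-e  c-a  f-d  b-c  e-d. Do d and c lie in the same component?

No

The component containing d is {d, e, f}, and c is not in it.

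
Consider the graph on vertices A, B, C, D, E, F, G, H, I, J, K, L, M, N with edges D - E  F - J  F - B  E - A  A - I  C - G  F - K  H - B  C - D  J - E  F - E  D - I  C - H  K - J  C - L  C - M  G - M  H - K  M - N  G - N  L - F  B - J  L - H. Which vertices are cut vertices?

C

Removing C increases the component count from 1 to 2, so C is a cut vertex.
By contrast removing F leaves 1 component; it is not a cut vertex. No other vertex is a cut vertex either.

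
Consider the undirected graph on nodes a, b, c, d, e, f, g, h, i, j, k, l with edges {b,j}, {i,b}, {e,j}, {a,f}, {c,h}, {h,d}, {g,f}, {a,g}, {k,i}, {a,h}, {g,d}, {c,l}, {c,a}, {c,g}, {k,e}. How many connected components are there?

2

Starting from b we can reach b, e, i, j, k. That is one component of size 5.
Starting from a we can reach a, c, d, f, g, h, l. That is one component of size 7.
Total: 2 components.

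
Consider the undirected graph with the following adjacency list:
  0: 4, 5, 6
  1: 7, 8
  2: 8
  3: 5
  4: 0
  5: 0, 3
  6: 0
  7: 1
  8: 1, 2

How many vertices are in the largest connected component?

5

Starting from 1 we can reach 1, 2, 7, 8. That is one component of size 4.
Starting from 0 we can reach 0, 3, 4, 5, 6. That is one component of size 5.
The largest has 5 vertices.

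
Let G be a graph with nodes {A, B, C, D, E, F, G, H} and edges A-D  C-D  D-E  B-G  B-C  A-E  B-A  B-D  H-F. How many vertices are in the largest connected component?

6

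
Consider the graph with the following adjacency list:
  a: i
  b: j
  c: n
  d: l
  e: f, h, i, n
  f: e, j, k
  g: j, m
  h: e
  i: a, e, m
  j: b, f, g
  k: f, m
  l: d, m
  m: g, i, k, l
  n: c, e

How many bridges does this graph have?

7

The edges on the cycle e-f-k-m-i-e are not bridges since each lies on that cycle.
But removing b-j disconnects b from j; removing c-n disconnects c from n; removing i-a disconnects i from a; removing l-m disconnects l from m — these are bridges.
In total 7 edges are bridges.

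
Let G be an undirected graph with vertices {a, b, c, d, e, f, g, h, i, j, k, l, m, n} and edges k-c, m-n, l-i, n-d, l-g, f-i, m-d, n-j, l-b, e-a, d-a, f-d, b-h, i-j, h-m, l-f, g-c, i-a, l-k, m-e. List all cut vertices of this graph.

l

Removing l increases the component count from 1 to 2, so l is a cut vertex.
By contrast removing d leaves 1 component; it is not a cut vertex. No other vertex is a cut vertex either.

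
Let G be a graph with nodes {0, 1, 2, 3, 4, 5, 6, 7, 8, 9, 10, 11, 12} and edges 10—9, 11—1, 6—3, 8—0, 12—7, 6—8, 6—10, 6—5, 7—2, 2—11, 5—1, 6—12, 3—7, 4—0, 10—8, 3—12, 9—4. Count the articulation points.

Removing 6 increases the component count from 1 to 2, so 6 is a cut vertex.
By contrast removing 4 leaves 1 component; it is not a cut vertex. No other vertex is a cut vertex either.

1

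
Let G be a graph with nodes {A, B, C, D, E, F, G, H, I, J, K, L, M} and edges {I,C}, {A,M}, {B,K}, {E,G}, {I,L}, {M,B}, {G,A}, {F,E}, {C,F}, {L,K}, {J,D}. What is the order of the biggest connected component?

10

H is isolated — a component by itself.
Starting from D we can reach D, J. That is one component of size 2.
Starting from A we can reach A, B, C, E, F, G, I, K, L, M. That is one component of size 10.
The largest has 10 vertices.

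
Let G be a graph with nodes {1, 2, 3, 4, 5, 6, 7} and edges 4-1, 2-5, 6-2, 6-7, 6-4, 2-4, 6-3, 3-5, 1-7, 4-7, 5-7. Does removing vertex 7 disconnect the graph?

No

Deleting 7 leaves 1 component (was 1) (its neighbors 1, 4, 5, 6 remain connected to each other), so 7 is not a cut vertex.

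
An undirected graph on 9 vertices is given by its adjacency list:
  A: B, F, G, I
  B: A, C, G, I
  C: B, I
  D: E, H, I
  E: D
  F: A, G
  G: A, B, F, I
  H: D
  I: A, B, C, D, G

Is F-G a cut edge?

After removing F-G, the path F-A-G still connects them, so the edge is not a bridge.

No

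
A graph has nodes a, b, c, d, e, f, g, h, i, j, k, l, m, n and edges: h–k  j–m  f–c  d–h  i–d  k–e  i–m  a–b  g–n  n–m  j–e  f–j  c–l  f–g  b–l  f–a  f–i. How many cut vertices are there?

Removing f increases the component count from 1 to 2, so f is a cut vertex.
By contrast removing e leaves 1 component; it is not a cut vertex. No other vertex is a cut vertex either.

1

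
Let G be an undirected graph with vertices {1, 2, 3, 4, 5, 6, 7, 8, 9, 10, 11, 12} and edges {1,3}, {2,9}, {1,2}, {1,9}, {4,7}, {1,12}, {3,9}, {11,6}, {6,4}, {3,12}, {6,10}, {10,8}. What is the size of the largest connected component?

6

5 is isolated — a component by itself.
Starting from 1 we can reach 1, 2, 3, 9, 12. That is one component of size 5.
Starting from 4 we can reach 4, 6, 7, 8, 10, 11. That is one component of size 6.
The largest has 6 vertices.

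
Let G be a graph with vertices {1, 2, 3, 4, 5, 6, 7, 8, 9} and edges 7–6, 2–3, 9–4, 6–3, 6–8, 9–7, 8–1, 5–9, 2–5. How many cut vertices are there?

3

Removing 6 increases the component count from 1 to 2, so 6 is a cut vertex.
Removing 8 increases the component count from 1 to 2, so 8 is a cut vertex.
Removing 9 increases the component count from 1 to 2, so 9 is a cut vertex.
By contrast removing 4 leaves 1 component; it is not a cut vertex. No other vertex is a cut vertex either.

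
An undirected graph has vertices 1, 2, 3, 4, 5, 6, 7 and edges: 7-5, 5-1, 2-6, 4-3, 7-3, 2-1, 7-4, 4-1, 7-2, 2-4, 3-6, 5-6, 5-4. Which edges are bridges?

The edges on the cycle 7-2-4-7 are not bridges since each lies on that cycle.
Every edge lies on some cycle, so there are no bridges.

none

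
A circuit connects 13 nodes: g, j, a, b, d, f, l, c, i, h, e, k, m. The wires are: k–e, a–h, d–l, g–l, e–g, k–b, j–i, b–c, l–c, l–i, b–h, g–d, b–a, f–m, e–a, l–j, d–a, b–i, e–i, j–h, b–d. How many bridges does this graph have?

The edges on the cycle k-b-d-l-g-e-k are not bridges since each lies on that cycle.
But removing f–m disconnects f from m — this is a bridge.

1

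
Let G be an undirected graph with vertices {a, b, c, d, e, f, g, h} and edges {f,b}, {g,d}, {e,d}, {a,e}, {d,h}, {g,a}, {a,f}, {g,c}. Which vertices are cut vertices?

a, d, f, g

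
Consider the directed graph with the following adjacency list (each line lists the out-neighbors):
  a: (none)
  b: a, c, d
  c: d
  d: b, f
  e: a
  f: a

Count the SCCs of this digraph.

4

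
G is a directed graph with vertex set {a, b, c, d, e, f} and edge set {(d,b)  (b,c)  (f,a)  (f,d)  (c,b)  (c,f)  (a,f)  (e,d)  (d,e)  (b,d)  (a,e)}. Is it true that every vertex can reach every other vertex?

From e we can reach every vertex (a, b, c, d, e, f), and every vertex can reach e (a, b, c, d, e, f). So the whole graph is one strongly connected component.

Yes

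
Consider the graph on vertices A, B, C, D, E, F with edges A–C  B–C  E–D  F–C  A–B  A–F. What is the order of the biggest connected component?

4

Starting from D we can reach D, E. That is one component of size 2.
Starting from A we can reach A, B, C, F. That is one component of size 4.
The largest has 4 vertices.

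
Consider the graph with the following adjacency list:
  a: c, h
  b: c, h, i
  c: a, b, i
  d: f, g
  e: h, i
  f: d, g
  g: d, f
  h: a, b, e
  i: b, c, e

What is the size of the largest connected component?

Starting from d we can reach d, f, g. That is one component of size 3.
Starting from a we can reach a, b, c, e, h, i. That is one component of size 6.
The largest has 6 vertices.

6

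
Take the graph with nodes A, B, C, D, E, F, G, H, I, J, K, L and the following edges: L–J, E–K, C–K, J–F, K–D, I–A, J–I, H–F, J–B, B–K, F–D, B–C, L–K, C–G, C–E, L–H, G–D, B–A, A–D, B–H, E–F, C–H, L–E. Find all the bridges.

none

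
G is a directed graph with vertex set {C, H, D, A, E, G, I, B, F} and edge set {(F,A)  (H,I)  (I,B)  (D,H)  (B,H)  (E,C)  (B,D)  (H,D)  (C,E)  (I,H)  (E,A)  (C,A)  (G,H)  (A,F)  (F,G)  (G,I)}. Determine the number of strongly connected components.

4

{B, D, H, I} are all mutually reachable — one SCC of size 4.
{A, F} are all mutually reachable — one SCC of size 2.
{C, E} are all mutually reachable — one SCC of size 2.
{G} is an SCC by itself.
That gives 4 strongly connected components.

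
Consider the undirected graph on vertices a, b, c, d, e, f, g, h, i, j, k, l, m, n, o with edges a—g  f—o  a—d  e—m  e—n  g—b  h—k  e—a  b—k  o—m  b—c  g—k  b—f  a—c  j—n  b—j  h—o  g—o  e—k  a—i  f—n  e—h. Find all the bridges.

The edges on the cycle e-a-g-b-f-o-h-e are not bridges since each lies on that cycle.
But removing i—a disconnects i from a; removing d—a disconnects d from a — these are bridges.

a-d, a-i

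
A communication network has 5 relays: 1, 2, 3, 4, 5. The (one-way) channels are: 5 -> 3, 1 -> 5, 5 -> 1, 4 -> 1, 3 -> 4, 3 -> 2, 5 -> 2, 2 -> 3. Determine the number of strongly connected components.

{1, 2, 3, 4, 5} are all mutually reachable — one SCC of size 5.
That gives 1 strongly connected component.

1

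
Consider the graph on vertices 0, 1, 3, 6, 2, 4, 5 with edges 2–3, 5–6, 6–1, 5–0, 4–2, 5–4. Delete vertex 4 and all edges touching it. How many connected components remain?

With 4 gone, the remaining components are: {2, 3}; {0, 1, 5, 6}.
That is 2 components.

2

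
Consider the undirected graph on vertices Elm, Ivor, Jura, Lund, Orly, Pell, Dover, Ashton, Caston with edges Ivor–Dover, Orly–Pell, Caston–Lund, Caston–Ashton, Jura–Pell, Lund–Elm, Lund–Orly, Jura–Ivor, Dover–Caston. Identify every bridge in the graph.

The edges on the cycle Jura-Ivor-Dover-Caston-Lund-Orly-Pell-Jura are not bridges since each lies on that cycle.
But removing Elm–Lund disconnects Elm from Lund; removing Caston–Ashton disconnects Caston from Ashton — these are bridges.

Ashton-Caston, Elm-Lund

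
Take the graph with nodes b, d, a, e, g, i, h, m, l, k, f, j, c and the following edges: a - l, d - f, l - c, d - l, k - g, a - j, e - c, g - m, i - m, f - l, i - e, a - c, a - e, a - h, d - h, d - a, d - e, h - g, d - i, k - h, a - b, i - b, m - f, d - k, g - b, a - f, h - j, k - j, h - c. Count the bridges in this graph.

The edges on the cycle d-a-e-d are not bridges since each lies on that cycle.
Every edge lies on some cycle, so there are no bridges.

0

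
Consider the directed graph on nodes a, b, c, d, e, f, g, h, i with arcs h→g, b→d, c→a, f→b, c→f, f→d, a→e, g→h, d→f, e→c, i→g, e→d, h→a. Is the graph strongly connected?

There is no directed path from f to i, so the graph is not strongly connected.

No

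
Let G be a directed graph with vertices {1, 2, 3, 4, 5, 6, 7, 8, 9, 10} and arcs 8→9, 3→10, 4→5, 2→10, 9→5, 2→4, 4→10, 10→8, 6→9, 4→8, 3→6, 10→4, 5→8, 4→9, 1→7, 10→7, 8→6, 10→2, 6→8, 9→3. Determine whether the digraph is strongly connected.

There is no directed path from 7 to 5, so the graph is not strongly connected.

No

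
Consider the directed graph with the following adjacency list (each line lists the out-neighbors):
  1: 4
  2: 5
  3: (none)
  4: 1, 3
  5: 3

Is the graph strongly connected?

There is no directed path from 1 to 2, so the graph is not strongly connected.

No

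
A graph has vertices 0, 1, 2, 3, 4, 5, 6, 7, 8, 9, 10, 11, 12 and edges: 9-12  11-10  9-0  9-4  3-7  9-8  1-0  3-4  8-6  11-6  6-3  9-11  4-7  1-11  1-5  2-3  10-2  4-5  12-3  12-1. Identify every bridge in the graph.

none

The edges on the cycle 9-12-1-11-9 are not bridges since each lies on that cycle.
Every edge lies on some cycle, so there are no bridges.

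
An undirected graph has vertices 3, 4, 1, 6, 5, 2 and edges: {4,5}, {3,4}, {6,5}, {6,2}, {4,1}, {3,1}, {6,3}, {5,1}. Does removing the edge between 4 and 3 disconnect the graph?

No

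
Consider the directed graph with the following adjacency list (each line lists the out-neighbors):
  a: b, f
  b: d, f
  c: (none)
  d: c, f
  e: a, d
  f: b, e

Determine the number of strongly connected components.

2

{a, b, d, e, f} are all mutually reachable — one SCC of size 5.
{c} is an SCC by itself.
That gives 2 strongly connected components.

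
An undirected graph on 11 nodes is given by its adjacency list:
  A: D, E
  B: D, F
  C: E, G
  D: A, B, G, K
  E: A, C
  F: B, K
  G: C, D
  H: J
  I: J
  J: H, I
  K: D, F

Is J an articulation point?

Deleting J raises the number of components from 2 to 3, so J is a cut vertex.

Yes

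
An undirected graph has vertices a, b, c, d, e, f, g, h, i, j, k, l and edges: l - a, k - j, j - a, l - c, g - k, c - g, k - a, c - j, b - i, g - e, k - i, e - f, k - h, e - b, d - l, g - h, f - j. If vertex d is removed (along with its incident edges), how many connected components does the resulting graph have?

With d gone, the remaining components are: {a, b, c, e, f, g, h, i, j, k, l}.
That is 1 component.

1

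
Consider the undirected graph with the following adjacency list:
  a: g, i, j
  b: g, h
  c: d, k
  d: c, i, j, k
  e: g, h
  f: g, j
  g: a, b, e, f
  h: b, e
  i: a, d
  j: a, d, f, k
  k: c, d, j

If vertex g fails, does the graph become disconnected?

Yes

Deleting g raises the number of components from 1 to 2, so g is a cut vertex.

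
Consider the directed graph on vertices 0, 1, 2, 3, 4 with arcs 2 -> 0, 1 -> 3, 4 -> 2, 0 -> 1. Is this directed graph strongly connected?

No

There is no directed path from 2 to 4, so the graph is not strongly connected.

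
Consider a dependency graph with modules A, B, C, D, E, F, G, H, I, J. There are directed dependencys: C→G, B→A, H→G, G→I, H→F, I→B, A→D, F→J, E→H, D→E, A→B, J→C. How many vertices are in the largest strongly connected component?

{A, B, C, D, E, F, G, H, I, J} are all mutually reachable — one SCC of size 10.
The largest has 10 vertices.

10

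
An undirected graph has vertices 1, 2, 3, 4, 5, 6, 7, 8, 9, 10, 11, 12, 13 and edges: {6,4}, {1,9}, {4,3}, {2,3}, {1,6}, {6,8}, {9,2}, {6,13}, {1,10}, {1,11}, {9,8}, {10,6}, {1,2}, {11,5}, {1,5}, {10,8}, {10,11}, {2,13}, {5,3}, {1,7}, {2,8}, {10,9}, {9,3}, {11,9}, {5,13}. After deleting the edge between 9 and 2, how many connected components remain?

9 and 2 are still connected via 9-1-2, so the component count stays at 2.

2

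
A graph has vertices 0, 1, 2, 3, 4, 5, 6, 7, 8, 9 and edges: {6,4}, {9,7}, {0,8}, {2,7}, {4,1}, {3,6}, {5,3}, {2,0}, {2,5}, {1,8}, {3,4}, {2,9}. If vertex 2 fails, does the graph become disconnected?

Yes

Deleting 2 raises the number of components from 1 to 2, so 2 is a cut vertex.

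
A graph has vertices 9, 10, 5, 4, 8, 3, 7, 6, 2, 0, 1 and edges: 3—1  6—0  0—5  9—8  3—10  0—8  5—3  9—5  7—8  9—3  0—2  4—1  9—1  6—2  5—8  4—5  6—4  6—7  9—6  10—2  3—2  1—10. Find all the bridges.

The edges on the cycle 6-4-5-0-6 are not bridges since each lies on that cycle.
Every edge lies on some cycle, so there are no bridges.

none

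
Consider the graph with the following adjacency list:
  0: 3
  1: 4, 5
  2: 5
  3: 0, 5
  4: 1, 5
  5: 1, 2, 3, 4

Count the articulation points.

Removing 3 increases the component count from 1 to 2, so 3 is a cut vertex.
Removing 5 increases the component count from 1 to 3, so 5 is a cut vertex.
By contrast removing 2 leaves 1 component; it is not a cut vertex. No other vertex is a cut vertex either.

2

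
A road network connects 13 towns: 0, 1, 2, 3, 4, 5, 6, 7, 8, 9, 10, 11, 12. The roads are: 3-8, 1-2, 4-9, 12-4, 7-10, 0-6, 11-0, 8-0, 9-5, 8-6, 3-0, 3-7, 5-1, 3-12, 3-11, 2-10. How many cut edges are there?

The edges on the cycle 3-12-4-9-5-1-2-10-7-3 are not bridges since each lies on that cycle.
Every edge lies on some cycle, so there are no bridges.

0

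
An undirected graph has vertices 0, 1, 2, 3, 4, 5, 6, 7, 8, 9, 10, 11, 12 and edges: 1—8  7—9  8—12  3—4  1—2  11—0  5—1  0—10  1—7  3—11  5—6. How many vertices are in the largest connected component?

Starting from 0 we can reach 0, 3, 4, 10, 11. That is one component of size 5.
Starting from 1 we can reach 1, 2, 5, 6, 7, 8, 9, 12. That is one component of size 8.
The largest has 8 vertices.

8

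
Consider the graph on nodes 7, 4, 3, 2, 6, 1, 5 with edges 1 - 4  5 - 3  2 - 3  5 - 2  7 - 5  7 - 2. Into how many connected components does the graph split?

3

6 is isolated — a component by itself.
Starting from 1 we can reach 1, 4. That is one component of size 2.
Starting from 2 we can reach 2, 3, 5, 7. That is one component of size 4.
Total: 3 components.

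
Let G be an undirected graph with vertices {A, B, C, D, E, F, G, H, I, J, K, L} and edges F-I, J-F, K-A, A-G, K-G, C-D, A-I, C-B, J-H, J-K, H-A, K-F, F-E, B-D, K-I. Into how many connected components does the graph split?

3

L is isolated — a component by itself.
Starting from B we can reach B, C, D. That is one component of size 3.
Starting from A we can reach A, E, F, G, H, I, J, K. That is one component of size 8.
Total: 3 components.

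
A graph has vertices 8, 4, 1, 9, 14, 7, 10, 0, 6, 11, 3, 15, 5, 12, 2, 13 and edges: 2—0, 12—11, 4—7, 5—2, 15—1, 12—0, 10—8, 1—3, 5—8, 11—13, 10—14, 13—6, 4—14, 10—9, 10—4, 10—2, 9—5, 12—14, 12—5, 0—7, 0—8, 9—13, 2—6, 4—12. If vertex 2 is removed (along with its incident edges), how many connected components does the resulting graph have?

2

With 2 gone, the remaining components are: {1, 3, 15}; {0, 4, 5, 6, 7, 8, 9, 10, 11, 12, 13, 14}.
That is 2 components.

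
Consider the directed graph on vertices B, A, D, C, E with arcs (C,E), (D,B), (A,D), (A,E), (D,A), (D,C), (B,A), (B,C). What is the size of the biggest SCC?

3

{A, B, D} are all mutually reachable — one SCC of size 3.
{E} is an SCC by itself.
{C} is an SCC by itself.
The largest has 3 vertices.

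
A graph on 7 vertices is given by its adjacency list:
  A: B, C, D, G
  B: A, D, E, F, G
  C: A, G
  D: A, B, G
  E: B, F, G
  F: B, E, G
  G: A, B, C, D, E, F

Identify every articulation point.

Removing E, for instance, still leaves 1 component. No single vertex removal increases the component count — the graph has no articulation points.

none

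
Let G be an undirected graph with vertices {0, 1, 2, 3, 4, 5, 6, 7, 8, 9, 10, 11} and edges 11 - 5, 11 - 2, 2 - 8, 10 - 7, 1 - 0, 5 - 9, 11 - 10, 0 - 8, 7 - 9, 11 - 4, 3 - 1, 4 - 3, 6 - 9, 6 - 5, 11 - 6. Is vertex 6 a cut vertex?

Deleting 6 leaves 1 component (was 1) (its neighbors 5, 9, 11 remain connected to each other), so 6 is not a cut vertex.

No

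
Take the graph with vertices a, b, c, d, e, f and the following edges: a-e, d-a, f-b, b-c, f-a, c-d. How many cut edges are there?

The edges on the cycle f-b-c-d-a-f are not bridges since each lies on that cycle.
But removing a-e disconnects a from e — this is a bridge.

1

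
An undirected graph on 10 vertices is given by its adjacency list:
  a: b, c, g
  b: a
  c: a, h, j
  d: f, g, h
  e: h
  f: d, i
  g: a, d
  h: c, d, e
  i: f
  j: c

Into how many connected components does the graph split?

Starting from a we can reach a, b, c, d, e, f, g, h, i, j. That is one component of size 10.
Total: 1 component.

1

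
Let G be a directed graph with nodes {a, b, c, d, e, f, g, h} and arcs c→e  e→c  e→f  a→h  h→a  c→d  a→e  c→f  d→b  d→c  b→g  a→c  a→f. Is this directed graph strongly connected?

No

There is no directed path from d to a, so the graph is not strongly connected.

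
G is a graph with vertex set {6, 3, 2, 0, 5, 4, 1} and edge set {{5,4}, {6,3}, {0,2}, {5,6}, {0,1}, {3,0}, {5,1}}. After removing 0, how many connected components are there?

2

With 0 gone, the remaining components are: {2}; {1, 3, 4, 5, 6}.
That is 2 components.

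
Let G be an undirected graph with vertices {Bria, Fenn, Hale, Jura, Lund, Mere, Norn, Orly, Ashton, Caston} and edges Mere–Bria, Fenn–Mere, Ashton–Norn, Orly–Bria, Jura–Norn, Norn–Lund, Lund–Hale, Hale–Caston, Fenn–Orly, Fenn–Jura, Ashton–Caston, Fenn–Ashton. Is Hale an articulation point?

No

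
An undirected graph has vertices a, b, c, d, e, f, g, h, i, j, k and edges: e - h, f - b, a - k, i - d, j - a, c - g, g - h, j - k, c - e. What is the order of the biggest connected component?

Starting from b we can reach b, f. That is one component of size 2.
Starting from d we can reach d, i. That is one component of size 2.
Starting from a we can reach a, j, k. That is one component of size 3.
Starting from c we can reach c, e, g, h. That is one component of size 4.
The largest has 4 vertices.

4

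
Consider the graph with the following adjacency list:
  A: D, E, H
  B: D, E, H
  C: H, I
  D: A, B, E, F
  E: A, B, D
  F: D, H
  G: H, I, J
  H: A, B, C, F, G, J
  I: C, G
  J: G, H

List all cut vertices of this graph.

Removing H increases the component count from 1 to 2, so H is a cut vertex.
By contrast removing E leaves 1 component; it is not a cut vertex. No other vertex is a cut vertex either.

H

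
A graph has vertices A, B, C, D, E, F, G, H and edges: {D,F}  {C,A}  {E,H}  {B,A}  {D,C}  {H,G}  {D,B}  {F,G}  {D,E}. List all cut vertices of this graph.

Removing D increases the component count from 1 to 2, so D is a cut vertex.
By contrast removing G leaves 1 component; it is not a cut vertex. No other vertex is a cut vertex either.

D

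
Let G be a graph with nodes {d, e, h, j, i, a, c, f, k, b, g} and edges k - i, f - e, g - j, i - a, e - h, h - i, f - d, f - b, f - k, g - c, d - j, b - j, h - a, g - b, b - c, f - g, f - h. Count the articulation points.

Removing f increases the component count from 1 to 2, so f is a cut vertex.
By contrast removing k leaves 1 component; it is not a cut vertex. No other vertex is a cut vertex either.

1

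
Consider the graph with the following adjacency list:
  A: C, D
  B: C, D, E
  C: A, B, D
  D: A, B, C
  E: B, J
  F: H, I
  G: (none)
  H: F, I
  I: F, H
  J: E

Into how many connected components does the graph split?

G is isolated — a component by itself.
Starting from F we can reach F, H, I. That is one component of size 3.
Starting from A we can reach A, B, C, D, E, J. That is one component of size 6.
Total: 3 components.

3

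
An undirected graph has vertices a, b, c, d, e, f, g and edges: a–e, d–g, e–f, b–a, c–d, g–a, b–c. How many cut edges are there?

The edges on the cycle b-c-d-g-a-b are not bridges since each lies on that cycle.
But removing a–e disconnects a from e; removing e–f disconnects e from f — these are bridges.
That makes 2 bridges.

2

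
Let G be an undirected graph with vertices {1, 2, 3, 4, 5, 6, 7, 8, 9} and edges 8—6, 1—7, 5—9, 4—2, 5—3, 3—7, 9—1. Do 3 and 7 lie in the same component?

From 3 we can reach 1, 3, 5, 7, 9, which includes 7.

Yes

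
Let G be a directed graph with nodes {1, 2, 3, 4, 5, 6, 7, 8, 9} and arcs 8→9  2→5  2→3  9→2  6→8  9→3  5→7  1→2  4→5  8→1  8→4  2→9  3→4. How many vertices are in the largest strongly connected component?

2

{2, 9} are all mutually reachable — one SCC of size 2.
{4} is an SCC by itself.
{7} is an SCC by itself.
{8} is an SCC by itself.
{6} is an SCC by itself.
(and 3 more singleton SCCs)
The largest has 2 vertices.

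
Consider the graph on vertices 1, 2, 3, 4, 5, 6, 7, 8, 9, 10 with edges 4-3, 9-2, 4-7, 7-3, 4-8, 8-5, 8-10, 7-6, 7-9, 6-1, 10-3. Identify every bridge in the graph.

1-6, 2-9, 5-8, 6-7, 7-9

The edges on the cycle 4-7-3-10-8-4 are not bridges since each lies on that cycle.
But removing 2-9 disconnects 2 from 9; removing 1-6 disconnects 1 from 6; removing 7-9 disconnects 7 from 9; removing 7-6 disconnects 7 from 6 — these are bridges.
In total 5 edges are bridges.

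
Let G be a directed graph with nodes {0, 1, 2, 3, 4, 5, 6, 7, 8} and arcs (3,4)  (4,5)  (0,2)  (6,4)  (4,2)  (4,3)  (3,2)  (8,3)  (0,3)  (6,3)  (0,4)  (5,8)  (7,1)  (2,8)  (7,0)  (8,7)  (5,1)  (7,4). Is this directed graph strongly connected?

No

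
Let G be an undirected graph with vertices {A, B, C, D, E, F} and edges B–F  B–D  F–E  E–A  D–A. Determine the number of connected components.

C is isolated — a component by itself.
Starting from A we can reach A, B, D, E, F. That is one component of size 5.
Total: 2 components.

2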